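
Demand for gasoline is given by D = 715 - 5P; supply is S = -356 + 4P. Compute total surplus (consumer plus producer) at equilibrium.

Total surplus = 3240

Equilibrium: 715 - 5P = -356 + 4P gives P* = 119, Q* = 120.
Demand choke price: P = 143; supply starts at P = 89.
CS = ½(143 − 119)(120) = 1440; PS = ½(119 − 89)(120) = 1800.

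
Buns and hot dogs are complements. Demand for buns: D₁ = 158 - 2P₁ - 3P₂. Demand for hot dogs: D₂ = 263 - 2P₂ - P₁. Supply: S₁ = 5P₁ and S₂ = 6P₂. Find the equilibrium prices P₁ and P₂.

Market 1: 158 - 2P₁ - 3P₂ = 5P₁ → 7P₁ + 3P₂ = 158.
Market 2: 8P₂ + P₁ = 263.
Eliminating P₂: 8×(1) − 3×(2) gives 53P₁ = 475, so P₁ = 475/53.
Back-substitute into (2): P₂ = (263 − 1×475/53) / 8 = 1683/53.

P₁ = 475/53, P₂ = 1683/53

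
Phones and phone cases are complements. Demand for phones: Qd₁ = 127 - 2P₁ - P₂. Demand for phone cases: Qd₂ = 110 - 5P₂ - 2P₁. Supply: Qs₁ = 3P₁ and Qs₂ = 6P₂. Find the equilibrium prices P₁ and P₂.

P₁ = 1287/53, P₂ = 296/53

Market 1: 127 - 2P₁ - P₂ = 3P₁ → 5P₁ + P₂ = 127.
Market 2: 11P₂ + 2P₁ = 110.
Eliminating P₂: 11×(1) − 1×(2) gives 53P₁ = 1287, so P₁ = 1287/53.
Back-substitute into (2): P₂ = (110 − 2×1287/53) / 11 = 296/53.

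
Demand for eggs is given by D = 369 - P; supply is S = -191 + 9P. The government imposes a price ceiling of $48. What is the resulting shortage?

Shortage = 80

Equilibrium price would be P* = 56, so the ceiling at 48 binds.
At P = 48: D = 369 − 1(48) = 321, S = -191 + 9(48) = 241.
Shortage = 321 − 241 = 80.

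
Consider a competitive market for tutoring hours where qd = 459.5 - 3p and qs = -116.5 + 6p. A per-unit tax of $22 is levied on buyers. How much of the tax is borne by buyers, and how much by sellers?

Buyers bear 44/3, sellers bear 22/3

Pre-tax equilibrium: p* = 64, q* = 267.5.
Tax on buyers shifts demand to qd = 459.5 − 3(p + 22) = 393.5 - 3p.
393.5 - 3p = -116.5 + 6p gives seller price ps = 170/3; buyers pay pb = 170/3 + 22 = 236/3.
New quantity: q = 459.5 − 3(236/3) = 223.5.
Buyer burden = 236/3 − 64 = 44/3; seller burden = 64 − 170/3 = 22/3.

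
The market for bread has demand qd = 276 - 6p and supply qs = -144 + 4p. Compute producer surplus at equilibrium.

Equilibrium: 276 - 6p = -144 + 4p gives p* = 42, q* = 24.
Supply starts at p = 36 (where qs = 0).
PS = ½(42 − 36)(24) = 72.

Producer surplus = 72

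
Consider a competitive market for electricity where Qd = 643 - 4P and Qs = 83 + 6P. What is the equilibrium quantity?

Q* = 419

Set Qd = Qs: 643 - 4P = 83 + 6P.
560 = 10P, so P* = 56.
Q* = 643 − 4(56) = 419.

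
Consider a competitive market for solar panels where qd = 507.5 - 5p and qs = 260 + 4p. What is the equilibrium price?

p* = 27.5

Set qd = qs: 507.5 - 5p = 260 + 4p.
247.5 = 9p, so p* = 27.5.
q* = 507.5 − 5(27.5) = 370.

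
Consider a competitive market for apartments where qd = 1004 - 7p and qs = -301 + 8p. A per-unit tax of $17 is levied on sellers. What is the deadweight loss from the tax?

Deadweight loss = 8092/15

Pre-tax equilibrium: p* = 87, q* = 395.
Tax on sellers shifts supply to qs = -301 + 8(p − 17) = -437 + 8p.
1004 - 7p = -437 + 8p gives buyer price pb = 1441/15; sellers receive ps = 1441/15 − 17 = 1186/15.
New quantity: q = 1004 − 7(1441/15) = 4973/15.
DWL = ½ × 17 × (395 − 4973/15) = 8092/15.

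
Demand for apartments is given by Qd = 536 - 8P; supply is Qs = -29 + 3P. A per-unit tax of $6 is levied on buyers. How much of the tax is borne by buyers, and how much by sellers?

Buyers bear 18/11, sellers bear 48/11

Pre-tax equilibrium: P* = 565/11, Q* = 1376/11.
Tax on buyers shifts demand to Qd = 536 − 8(P + 6) = 488 - 8P.
488 - 8P = -29 + 3P gives seller price Ps = 47; buyers pay Pb = 47 + 6 = 53.
New quantity: Q = 536 − 8(53) = 112.
Buyer burden = 53 − 565/11 = 18/11; seller burden = 565/11 − 47 = 48/11.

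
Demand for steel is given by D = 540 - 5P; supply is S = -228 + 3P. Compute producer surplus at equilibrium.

Producer surplus = 600

Equilibrium: 540 - 5P = -228 + 3P gives P* = 96, Q* = 60.
Supply starts at P = 76 (where S = 0).
PS = ½(96 − 76)(60) = 600.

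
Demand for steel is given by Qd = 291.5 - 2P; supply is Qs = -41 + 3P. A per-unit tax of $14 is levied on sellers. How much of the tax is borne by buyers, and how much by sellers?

Pre-tax equilibrium: P* = 66.5, Q* = 158.5.
Tax on sellers shifts supply to Qs = -41 + 3(P − 14) = -83 + 3P.
291.5 - 2P = -83 + 3P gives buyer price Pb = 74.9; sellers receive Ps = 74.9 − 14 = 60.9.
New quantity: Q = 291.5 − 2(74.9) = 141.7.
Buyer burden = 74.9 − 66.5 = 8.4; seller burden = 66.5 − 60.9 = 5.6.

Buyers bear $8.4, sellers bear $5.6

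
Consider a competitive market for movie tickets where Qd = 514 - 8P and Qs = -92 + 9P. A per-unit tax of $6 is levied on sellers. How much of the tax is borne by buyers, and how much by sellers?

Buyers bear 54/17, sellers bear 48/17

Pre-tax equilibrium: P* = 606/17, Q* = 3890/17.
Tax on sellers shifts supply to Qs = -92 + 9(P − 6) = -146 + 9P.
514 - 8P = -146 + 9P gives buyer price Pb = 660/17; sellers receive Ps = 660/17 − 6 = 558/17.
New quantity: Q = 514 − 8(660/17) = 3458/17.
Buyer burden = 660/17 − 606/17 = 54/17; seller burden = 606/17 − 558/17 = 48/17.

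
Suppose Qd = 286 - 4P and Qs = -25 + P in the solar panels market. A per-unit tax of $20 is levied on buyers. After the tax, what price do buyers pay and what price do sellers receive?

Buyers pay $66.2, sellers receive $46.2

Pre-tax equilibrium: P* = 62.2, Q* = 37.2.
Tax on buyers shifts demand to Qd = 286 − 4(P + 20) = 206 - 4P.
206 - 4P = -25 + P gives seller price Ps = 46.2; buyers pay Pb = 46.2 + 20 = 66.2.
New quantity: Q = 286 − 4(66.2) = 21.2.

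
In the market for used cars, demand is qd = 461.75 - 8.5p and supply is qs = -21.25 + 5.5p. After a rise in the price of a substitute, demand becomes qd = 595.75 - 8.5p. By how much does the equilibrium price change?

Δp = 67/7

Original equilibrium: p* = 34.5, q* = 168.5.
New equilibrium: 595.75 - 8.5p = -21.25 + 5.5p, so 617 = 14p and p' = 617/14; q' = 595.75 − 8.5(617/14) = 1548/7.
Change in price: 617/14 − 34.5 = 67/7.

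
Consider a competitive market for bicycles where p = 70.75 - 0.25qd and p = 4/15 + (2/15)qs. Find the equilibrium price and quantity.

Set the two price expressions equal: 70.75 - 0.25q = 4/15 + (2/15)q.
4229/60 = (23/60)q, so q* = 4229/23.
p* = 70.75 − (0.25)(4229/23) = 570/23.

p* = 570/23, q* = 4229/23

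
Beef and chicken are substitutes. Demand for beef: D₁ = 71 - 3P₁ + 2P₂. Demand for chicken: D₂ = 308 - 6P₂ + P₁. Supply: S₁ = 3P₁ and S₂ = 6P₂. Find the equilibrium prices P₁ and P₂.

Market 1: 71 - 3P₁ + 2P₂ = 3P₁ → 6P₁ - 2P₂ = 71.
Market 2: 12P₂ - P₁ = 308.
Eliminating P₂: 12×(1) + 2×(2) gives 70P₁ = 1468, so P₁ = 734/35.
Back-substitute into (2): P₂ = (308 + 1×734/35) / 12 = 1919/70.

P₁ = 734/35, P₂ = 1919/70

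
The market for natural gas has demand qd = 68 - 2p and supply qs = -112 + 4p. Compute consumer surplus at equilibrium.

Equilibrium: 68 - 2p = -112 + 4p gives p* = 30, q* = 8.
Demand choke price (qd = 0): p = 34.
CS = ½(34 − 30)(8) = 16.

Consumer surplus = 16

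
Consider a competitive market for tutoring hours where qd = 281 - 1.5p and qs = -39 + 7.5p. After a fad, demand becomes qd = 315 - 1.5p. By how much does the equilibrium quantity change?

Δq = 85/3

Original equilibrium: p* = 320/9, q* = 683/3.
New equilibrium: 315 - 1.5p = -39 + 7.5p, so 354 = 9p and p' = 118/3; q' = 315 − 1.5(118/3) = 256.
Change in quantity: 256 − 683/3 = 85/3.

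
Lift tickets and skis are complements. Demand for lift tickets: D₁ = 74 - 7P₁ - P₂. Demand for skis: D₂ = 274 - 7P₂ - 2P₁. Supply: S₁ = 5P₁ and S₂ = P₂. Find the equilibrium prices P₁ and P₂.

P₁ = 159/47, P₂ = 1570/47

Market 1: 74 - 7P₁ - P₂ = 5P₁ → 12P₁ + P₂ = 74.
Market 2: 8P₂ + 2P₁ = 274.
Eliminating P₂: 8×(1) − 1×(2) gives 94P₁ = 318, so P₁ = 159/47.
Back-substitute into (2): P₂ = (274 − 2×159/47) / 8 = 1570/47.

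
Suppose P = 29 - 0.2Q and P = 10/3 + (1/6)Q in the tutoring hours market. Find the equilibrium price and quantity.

P* = 15, Q* = 70

Set the two price expressions equal: 29 - 0.2Q = 10/3 + (1/6)Q.
77/3 = (11/30)Q, so Q* = 70.
P* = 29 − (0.2)(70) = 15.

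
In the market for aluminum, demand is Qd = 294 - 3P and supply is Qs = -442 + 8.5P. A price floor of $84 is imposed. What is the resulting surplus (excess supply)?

Surplus = 230

Equilibrium price would be P* = 64, so the floor at 84 binds.
At P = 84: Qd = 42, Qs = 272.
Surplus = 272 − 42 = 230.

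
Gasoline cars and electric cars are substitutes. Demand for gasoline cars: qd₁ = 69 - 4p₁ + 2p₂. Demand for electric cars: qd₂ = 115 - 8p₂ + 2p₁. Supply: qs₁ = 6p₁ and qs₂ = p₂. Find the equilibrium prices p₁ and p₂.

p₁ = 851/86, p₂ = 644/43

Market 1: 69 - 4p₁ + 2p₂ = 6p₁ → 10p₁ - 2p₂ = 69.
Market 2: 9p₂ - 2p₁ = 115.
Eliminating p₂: 9×(1) + 2×(2) gives 86p₁ = 851, so p₁ = 851/86.
Back-substitute into (2): p₂ = (115 + 2×851/86) / 9 = 644/43.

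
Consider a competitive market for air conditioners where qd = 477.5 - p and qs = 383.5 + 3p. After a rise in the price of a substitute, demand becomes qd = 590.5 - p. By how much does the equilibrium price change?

Original equilibrium: p* = 23.5, q* = 454.
New equilibrium: 590.5 - p = 383.5 + 3p, so 207 = 4p and p' = 51.75; q' = 590.5 − 1(51.75) = 538.75.
Change in price: 51.75 − 23.5 = 28.25.

Δp = 28.25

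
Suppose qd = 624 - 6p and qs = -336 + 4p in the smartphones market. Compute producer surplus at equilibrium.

Producer surplus = 288

Equilibrium: 624 - 6p = -336 + 4p gives p* = 96, q* = 48.
Supply starts at p = 84 (where qs = 0).
PS = ½(96 − 84)(48) = 288.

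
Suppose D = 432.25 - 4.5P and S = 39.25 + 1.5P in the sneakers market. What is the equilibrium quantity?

Q* = 137.5

Set D = S: 432.25 - 4.5P = 39.25 + 1.5P.
393 = 6P, so P* = 65.5.
Q* = 432.25 − 4.5(65.5) = 137.5.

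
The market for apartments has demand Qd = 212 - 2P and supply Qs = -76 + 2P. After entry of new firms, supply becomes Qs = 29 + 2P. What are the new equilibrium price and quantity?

Original equilibrium: P* = 72, Q* = 68.
New equilibrium: 212 - 2P = 29 + 2P, so 183 = 4P and P' = 45.75; Q' = 212 − 2(45.75) = 120.5.

P' = 45.75, Q' = 120.5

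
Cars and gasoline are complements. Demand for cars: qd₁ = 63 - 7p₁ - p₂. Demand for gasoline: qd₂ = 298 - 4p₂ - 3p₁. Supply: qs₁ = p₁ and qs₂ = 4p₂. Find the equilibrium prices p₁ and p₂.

p₁ = 206/61, p₂ = 2195/61

Market 1: 63 - 7p₁ - p₂ = p₁ → 8p₁ + p₂ = 63.
Market 2: 8p₂ + 3p₁ = 298.
Eliminating p₂: 8×(1) − 1×(2) gives 61p₁ = 206, so p₁ = 206/61.
Back-substitute into (2): p₂ = (298 − 3×206/61) / 8 = 2195/61.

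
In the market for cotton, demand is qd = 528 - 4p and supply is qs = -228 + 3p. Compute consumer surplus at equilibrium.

Equilibrium: 528 - 4p = -228 + 3p gives p* = 108, q* = 96.
Demand choke price (qd = 0): p = 132.
CS = ½(132 − 108)(96) = 1152.

Consumer surplus = 1152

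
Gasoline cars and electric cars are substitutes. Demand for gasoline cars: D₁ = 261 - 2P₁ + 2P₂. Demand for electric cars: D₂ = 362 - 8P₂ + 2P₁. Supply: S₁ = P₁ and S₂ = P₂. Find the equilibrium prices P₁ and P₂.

P₁ = 3073/23, P₂ = 1608/23

Market 1: 261 - 2P₁ + 2P₂ = P₁ → 3P₁ - 2P₂ = 261.
Market 2: 9P₂ - 2P₁ = 362.
Eliminating P₂: 9×(1) + 2×(2) gives 23P₁ = 3073, so P₁ = 3073/23.
Back-substitute into (2): P₂ = (362 + 2×3073/23) / 9 = 1608/23.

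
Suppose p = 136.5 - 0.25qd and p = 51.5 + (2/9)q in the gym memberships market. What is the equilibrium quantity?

Set the two price expressions equal: 136.5 - 0.25q = 51.5 + (2/9)q.
85 = (17/36)q, so q* = 180.
p* = 136.5 − (0.25)(180) = 91.5.

q* = 180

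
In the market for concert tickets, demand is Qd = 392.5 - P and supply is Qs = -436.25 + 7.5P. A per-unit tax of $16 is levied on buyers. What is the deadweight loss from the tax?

Pre-tax equilibrium: P* = 97.5, Q* = 295.
Tax on buyers shifts demand to Qd = 392.5 − 1(P + 16) = 376.5 - P.
376.5 - P = -436.25 + 7.5P gives seller price Ps = 3251/34; buyers pay Pb = 3251/34 + 16 = 3795/34.
New quantity: Q = 392.5 − 1(3795/34) = 4775/17.
DWL = ½ × 16 × (295 − 4775/17) = 1920/17.

Deadweight loss = 1920/17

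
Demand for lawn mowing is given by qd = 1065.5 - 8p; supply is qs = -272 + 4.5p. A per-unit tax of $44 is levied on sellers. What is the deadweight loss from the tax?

Deadweight loss = 2787.84

Pre-tax equilibrium: p* = 107, q* = 209.5.
Tax on sellers shifts supply to qs = -272 + 4.5(p − 44) = -470 + 4.5p.
1065.5 - 8p = -470 + 4.5p gives buyer price pb = 122.84; sellers receive ps = 122.84 − 44 = 78.84.
New quantity: q = 1065.5 − 8(122.84) = 82.78.
DWL = ½ × 44 × (209.5 − 82.78) = 2787.84.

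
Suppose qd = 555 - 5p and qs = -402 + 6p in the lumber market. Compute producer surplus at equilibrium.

Equilibrium: 555 - 5p = -402 + 6p gives p* = 87, q* = 120.
Supply starts at p = 67 (where qs = 0).
PS = ½(87 − 67)(120) = 1200.

Producer surplus = 1200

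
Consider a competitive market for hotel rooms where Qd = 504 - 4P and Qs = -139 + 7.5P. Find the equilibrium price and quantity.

Set Qd = Qs: 504 - 4P = -139 + 7.5P.
643 = 11.5P, so P* = 1286/23.
Q* = 504 − 4(1286/23) = 6448/23.

P* = 1286/23, Q* = 6448/23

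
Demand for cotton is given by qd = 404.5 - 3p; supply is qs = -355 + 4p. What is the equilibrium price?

Set qd = qs: 404.5 - 3p = -355 + 4p.
759.5 = 7p, so p* = 108.5.
q* = 404.5 − 3(108.5) = 79.

p* = 108.5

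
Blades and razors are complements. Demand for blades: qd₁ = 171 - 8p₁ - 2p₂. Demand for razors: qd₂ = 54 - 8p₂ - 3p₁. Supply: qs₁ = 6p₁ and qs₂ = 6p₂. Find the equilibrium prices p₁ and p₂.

Market 1: 171 - 8p₁ - 2p₂ = 6p₁ → 14p₁ + 2p₂ = 171.
Market 2: 14p₂ + 3p₁ = 54.
Eliminating p₂: 14×(1) − 2×(2) gives 190p₁ = 2286, so p₁ = 1143/95.
Back-substitute into (2): p₂ = (54 − 3×1143/95) / 14 = 243/190.

p₁ = 1143/95, p₂ = 243/190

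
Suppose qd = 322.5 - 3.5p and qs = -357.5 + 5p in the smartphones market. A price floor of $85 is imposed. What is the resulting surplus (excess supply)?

Surplus = 42.5

Equilibrium price would be p* = 80, so the floor at 85 binds.
At p = 85: qd = 25, qs = 67.5.
Surplus = 67.5 − 25 = 42.5.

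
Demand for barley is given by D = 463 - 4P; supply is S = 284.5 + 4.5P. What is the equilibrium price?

Set D = S: 463 - 4P = 284.5 + 4.5P.
178.5 = 8.5P, so P* = 21.
Q* = 463 − 4(21) = 379.

P* = 21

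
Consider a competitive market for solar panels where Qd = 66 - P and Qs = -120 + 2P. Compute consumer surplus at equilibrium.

Consumer surplus = 8

Equilibrium: 66 - P = -120 + 2P gives P* = 62, Q* = 4.
Demand choke price (Qd = 0): P = 66.
CS = ½(66 − 62)(4) = 8.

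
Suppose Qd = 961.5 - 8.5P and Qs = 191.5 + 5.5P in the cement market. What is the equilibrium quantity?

Set Qd = Qs: 961.5 - 8.5P = 191.5 + 5.5P.
770 = 14P, so P* = 55.
Q* = 961.5 − 8.5(55) = 494.

Q* = 494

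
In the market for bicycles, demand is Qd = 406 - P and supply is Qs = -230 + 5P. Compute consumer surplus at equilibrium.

Equilibrium: 406 - P = -230 + 5P gives P* = 106, Q* = 300.
Demand choke price (Qd = 0): P = 406.
CS = ½(406 − 106)(300) = 45000.

Consumer surplus = 45000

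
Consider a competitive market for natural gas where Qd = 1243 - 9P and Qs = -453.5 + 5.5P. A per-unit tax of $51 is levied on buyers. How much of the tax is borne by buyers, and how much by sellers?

Buyers bear 561/29, sellers bear 918/29

Pre-tax equilibrium: P* = 117, Q* = 190.
Tax on buyers shifts demand to Qd = 1243 − 9(P + 51) = 784 - 9P.
784 - 9P = -453.5 + 5.5P gives seller price Ps = 2475/29; buyers pay Pb = 2475/29 + 51 = 3954/29.
New quantity: Q = 1243 − 9(3954/29) = 461/29.
Buyer burden = 3954/29 − 117 = 561/29; seller burden = 117 − 2475/29 = 918/29.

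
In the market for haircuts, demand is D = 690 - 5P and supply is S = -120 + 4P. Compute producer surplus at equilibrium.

Equilibrium: 690 - 5P = -120 + 4P gives P* = 90, Q* = 240.
Supply starts at P = 30 (where S = 0).
PS = ½(90 − 30)(240) = 7200.

Producer surplus = 7200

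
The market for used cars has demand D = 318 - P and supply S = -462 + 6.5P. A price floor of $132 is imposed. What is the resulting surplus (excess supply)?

Equilibrium price would be P* = 104, so the floor at 132 binds.
At P = 132: D = 186, S = 396.
Surplus = 396 − 186 = 210.

Surplus = 210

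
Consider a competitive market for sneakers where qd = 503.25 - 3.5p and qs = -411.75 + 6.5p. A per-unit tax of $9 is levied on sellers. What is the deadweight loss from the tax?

Deadweight loss = 92.1375

Pre-tax equilibrium: p* = 91.5, q* = 183.
Tax on sellers shifts supply to qs = -411.75 + 6.5(p − 9) = -470.25 + 6.5p.
503.25 - 3.5p = -470.25 + 6.5p gives buyer price pb = 97.35; sellers receive ps = 97.35 − 9 = 88.35.
New quantity: q = 503.25 − 3.5(97.35) = 162.525.
DWL = ½ × 9 × (183 − 162.525) = 92.1375.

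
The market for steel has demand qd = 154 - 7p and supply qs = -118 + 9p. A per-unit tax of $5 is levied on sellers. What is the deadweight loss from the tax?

Pre-tax equilibrium: p* = 17, q* = 35.
Tax on sellers shifts supply to qs = -118 + 9(p − 5) = -163 + 9p.
154 - 7p = -163 + 9p gives buyer price pb = 19.8125; sellers receive ps = 19.8125 − 5 = 14.8125.
New quantity: q = 154 − 7(19.8125) = 15.3125.
DWL = ½ × 5 × (35 − 15.3125) = 49.21875.

Deadweight loss = 49.21875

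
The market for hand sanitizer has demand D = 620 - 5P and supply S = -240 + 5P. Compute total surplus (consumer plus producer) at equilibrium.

Equilibrium: 620 - 5P = -240 + 5P gives P* = 86, Q* = 190.
Demand choke price: P = 124; supply starts at P = 48.
CS = ½(124 − 86)(190) = 3610; PS = ½(86 − 48)(190) = 3610.

Total surplus = 7220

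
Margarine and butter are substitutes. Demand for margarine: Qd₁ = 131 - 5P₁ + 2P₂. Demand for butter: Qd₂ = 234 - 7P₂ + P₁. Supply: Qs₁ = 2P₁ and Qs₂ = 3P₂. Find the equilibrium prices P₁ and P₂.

P₁ = 889/34, P₂ = 1769/68

Market 1: 131 - 5P₁ + 2P₂ = 2P₁ → 7P₁ - 2P₂ = 131.
Market 2: 10P₂ - P₁ = 234.
Eliminating P₂: 10×(1) + 2×(2) gives 68P₁ = 1778, so P₁ = 889/34.
Back-substitute into (2): P₂ = (234 + 1×889/34) / 10 = 1769/68.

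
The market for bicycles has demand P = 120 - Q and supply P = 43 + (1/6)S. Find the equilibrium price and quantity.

Set the two price expressions equal: 120 - Q = 43 + (1/6)Q.
77 = (7/6)Q, so Q* = 66.
P* = 120 − (1)(66) = 54.

P* = 54, Q* = 66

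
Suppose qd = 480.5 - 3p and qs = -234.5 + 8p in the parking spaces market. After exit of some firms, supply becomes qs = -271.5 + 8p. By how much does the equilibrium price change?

Original equilibrium: p* = 65, q* = 285.5.
New equilibrium: 480.5 - 3p = -271.5 + 8p, so 752 = 11p and p' = 752/11; q' = 480.5 − 3(752/11) = 6059/22.
Change in price: 752/11 − 65 = 37/11.

Δp = 37/11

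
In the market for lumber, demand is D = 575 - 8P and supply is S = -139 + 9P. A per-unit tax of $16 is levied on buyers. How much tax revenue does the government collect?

Pre-tax equilibrium: P* = 42, Q* = 239.
Tax on buyers shifts demand to D = 575 − 8(P + 16) = 447 - 8P.
447 - 8P = -139 + 9P gives seller price Ps = 586/17; buyers pay Pb = 586/17 + 16 = 858/17.
New quantity: Q = 575 − 8(858/17) = 2911/17.
Revenue = 16 × 2911/17 = 46576/17.

Tax revenue = 46576/17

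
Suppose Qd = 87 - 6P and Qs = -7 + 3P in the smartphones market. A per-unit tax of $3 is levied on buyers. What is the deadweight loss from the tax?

Pre-tax equilibrium: P* = 94/9, Q* = 73/3.
Tax on buyers shifts demand to Qd = 87 − 6(P + 3) = 69 - 6P.
69 - 6P = -7 + 3P gives seller price Ps = 76/9; buyers pay Pb = 76/9 + 3 = 103/9.
New quantity: Q = 87 − 6(103/9) = 55/3.
DWL = ½ × 3 × (73/3 − 55/3) = 9.

Deadweight loss = 9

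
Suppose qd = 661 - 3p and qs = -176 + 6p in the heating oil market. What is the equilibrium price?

Set qd = qs: 661 - 3p = -176 + 6p.
837 = 9p, so p* = 93.
q* = 661 − 3(93) = 382.

p* = 93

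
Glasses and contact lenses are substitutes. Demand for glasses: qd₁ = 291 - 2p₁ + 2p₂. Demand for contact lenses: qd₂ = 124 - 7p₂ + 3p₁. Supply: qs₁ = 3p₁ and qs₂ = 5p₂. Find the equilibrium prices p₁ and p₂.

Market 1: 291 - 2p₁ + 2p₂ = 3p₁ → 5p₁ - 2p₂ = 291.
Market 2: 12p₂ - 3p₁ = 124.
Eliminating p₂: 12×(1) + 2×(2) gives 54p₁ = 3740, so p₁ = 1870/27.
Back-substitute into (2): p₂ = (124 + 3×1870/27) / 12 = 1493/54.

p₁ = 1870/27, p₂ = 1493/54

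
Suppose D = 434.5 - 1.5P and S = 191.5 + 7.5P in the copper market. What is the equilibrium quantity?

Q* = 394

Set D = S: 434.5 - 1.5P = 191.5 + 7.5P.
243 = 9P, so P* = 27.
Q* = 434.5 − 1.5(27) = 394.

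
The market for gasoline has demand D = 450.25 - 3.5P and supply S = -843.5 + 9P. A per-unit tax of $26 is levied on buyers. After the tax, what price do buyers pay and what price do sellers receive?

Buyers pay $122.22, sellers receive $96.22

Pre-tax equilibrium: P* = 103.5, Q* = 88.
Tax on buyers shifts demand to D = 450.25 − 3.5(P + 26) = 359.25 - 3.5P.
359.25 - 3.5P = -843.5 + 9P gives seller price Ps = 96.22; buyers pay Pb = 96.22 + 26 = 122.22.
New quantity: Q = 450.25 − 3.5(122.22) = 22.48.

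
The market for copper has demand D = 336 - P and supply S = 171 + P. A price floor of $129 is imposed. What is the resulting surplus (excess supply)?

Equilibrium price would be P* = 82.5, so the floor at 129 binds.
At P = 129: D = 207, S = 300.
Surplus = 300 − 207 = 93.

Surplus = 93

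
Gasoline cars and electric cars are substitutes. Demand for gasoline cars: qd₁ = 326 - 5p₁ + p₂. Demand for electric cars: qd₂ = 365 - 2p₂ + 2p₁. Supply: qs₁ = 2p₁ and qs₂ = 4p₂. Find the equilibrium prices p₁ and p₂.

Market 1: 326 - 5p₁ + p₂ = 2p₁ → 7p₁ - p₂ = 326.
Market 2: 6p₂ - 2p₁ = 365.
Eliminating p₂: 6×(1) + 1×(2) gives 40p₁ = 2321, so p₁ = 58.025.
Back-substitute into (2): p₂ = (365 + 2×58.025) / 6 = 80.175.

p₁ = 58.025, p₂ = 80.175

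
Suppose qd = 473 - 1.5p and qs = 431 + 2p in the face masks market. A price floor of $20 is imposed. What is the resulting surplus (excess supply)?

Equilibrium price would be p* = 12, so the floor at 20 binds.
At p = 20: qd = 443, qs = 471.
Surplus = 471 − 443 = 28.

Surplus = 28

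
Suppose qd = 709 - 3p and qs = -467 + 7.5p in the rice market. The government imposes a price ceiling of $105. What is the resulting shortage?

Equilibrium price would be p* = 112, so the ceiling at 105 binds.
At p = 105: qd = 709 − 3(105) = 394, qs = -467 + 7.5(105) = 320.5.
Shortage = 394 − 320.5 = 73.5.

Shortage = 73.5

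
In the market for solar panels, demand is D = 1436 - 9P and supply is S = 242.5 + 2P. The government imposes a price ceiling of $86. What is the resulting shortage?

Shortage = 247.5

Equilibrium price would be P* = 108.5, so the ceiling at 86 binds.
At P = 86: D = 1436 − 9(86) = 662, S = 242.5 + 2(86) = 414.5.
Shortage = 662 − 414.5 = 247.5.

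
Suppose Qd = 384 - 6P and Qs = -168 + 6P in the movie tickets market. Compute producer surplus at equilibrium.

Equilibrium: 384 - 6P = -168 + 6P gives P* = 46, Q* = 108.
Supply starts at P = 28 (where Qs = 0).
PS = ½(46 − 28)(108) = 972.

Producer surplus = 972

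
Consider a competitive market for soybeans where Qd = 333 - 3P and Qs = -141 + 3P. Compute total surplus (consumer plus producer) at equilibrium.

Total surplus = 3072

Equilibrium: 333 - 3P = -141 + 3P gives P* = 79, Q* = 96.
Demand choke price: P = 111; supply starts at P = 47.
CS = ½(111 − 79)(96) = 1536; PS = ½(79 − 47)(96) = 1536.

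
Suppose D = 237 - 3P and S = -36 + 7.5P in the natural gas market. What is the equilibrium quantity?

Set D = S: 237 - 3P = -36 + 7.5P.
273 = 10.5P, so P* = 26.
Q* = 237 − 3(26) = 159.

Q* = 159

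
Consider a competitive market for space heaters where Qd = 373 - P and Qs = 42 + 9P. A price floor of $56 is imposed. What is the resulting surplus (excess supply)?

Equilibrium price would be P* = 33.1, so the floor at 56 binds.
At P = 56: Qd = 317, Qs = 546.
Surplus = 546 − 317 = 229.

Surplus = 229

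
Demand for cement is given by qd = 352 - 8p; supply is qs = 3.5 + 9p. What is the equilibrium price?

p* = 20.5

Set qd = qs: 352 - 8p = 3.5 + 9p.
348.5 = 17p, so p* = 20.5.
q* = 352 − 8(20.5) = 188.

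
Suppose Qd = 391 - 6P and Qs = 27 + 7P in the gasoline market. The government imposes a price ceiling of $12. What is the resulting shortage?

Equilibrium price would be P* = 28, so the ceiling at 12 binds.
At P = 12: Qd = 391 − 6(12) = 319, Qs = 27 + 7(12) = 111.
Shortage = 319 − 111 = 208.

Shortage = 208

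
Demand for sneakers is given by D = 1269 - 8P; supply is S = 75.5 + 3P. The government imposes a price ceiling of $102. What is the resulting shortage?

Equilibrium price would be P* = 108.5, so the ceiling at 102 binds.
At P = 102: D = 1269 − 8(102) = 453, S = 75.5 + 3(102) = 381.5.
Shortage = 453 − 381.5 = 71.5.

Shortage = 71.5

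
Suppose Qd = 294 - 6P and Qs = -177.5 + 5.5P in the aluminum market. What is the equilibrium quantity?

Set Qd = Qs: 294 - 6P = -177.5 + 5.5P.
471.5 = 11.5P, so P* = 41.
Q* = 294 − 6(41) = 48.

Q* = 48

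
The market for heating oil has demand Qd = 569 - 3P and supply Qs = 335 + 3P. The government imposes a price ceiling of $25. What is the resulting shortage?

Shortage = 84

Equilibrium price would be P* = 39, so the ceiling at 25 binds.
At P = 25: Qd = 569 − 3(25) = 494, Qs = 335 + 3(25) = 410.
Shortage = 494 − 410 = 84.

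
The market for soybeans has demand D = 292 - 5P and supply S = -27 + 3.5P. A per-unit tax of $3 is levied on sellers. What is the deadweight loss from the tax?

Deadweight loss = 315/34

Pre-tax equilibrium: P* = 638/17, Q* = 1774/17.
Tax on sellers shifts supply to S = -27 + 3.5(P − 3) = -37.5 + 3.5P.
292 - 5P = -37.5 + 3.5P gives buyer price Pb = 659/17; sellers receive Ps = 659/17 − 3 = 608/17.
New quantity: Q = 292 − 5(659/17) = 1669/17.
DWL = ½ × 3 × (1774/17 − 1669/17) = 315/34.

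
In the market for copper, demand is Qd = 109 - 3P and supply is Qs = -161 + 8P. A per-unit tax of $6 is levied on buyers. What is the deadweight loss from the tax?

Deadweight loss = 432/11

Pre-tax equilibrium: P* = 270/11, Q* = 389/11.
Tax on buyers shifts demand to Qd = 109 − 3(P + 6) = 91 - 3P.
91 - 3P = -161 + 8P gives seller price Ps = 252/11; buyers pay Pb = 252/11 + 6 = 318/11.
New quantity: Q = 109 − 3(318/11) = 245/11.
DWL = ½ × 6 × (389/11 − 245/11) = 432/11.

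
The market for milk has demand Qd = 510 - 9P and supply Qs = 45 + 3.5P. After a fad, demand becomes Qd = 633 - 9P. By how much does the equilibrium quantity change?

ΔQ = 34.44

Original equilibrium: P* = 37.2, Q* = 175.2.
New equilibrium: 633 - 9P = 45 + 3.5P, so 588 = 12.5P and P' = 47.04; Q' = 633 − 9(47.04) = 209.64.
Change in quantity: 209.64 − 175.2 = 34.44.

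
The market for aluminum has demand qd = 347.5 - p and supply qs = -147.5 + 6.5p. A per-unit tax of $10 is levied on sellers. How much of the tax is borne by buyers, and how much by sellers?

Buyers bear 26/3, sellers bear 4/3

Pre-tax equilibrium: p* = 66, q* = 281.5.
Tax on sellers shifts supply to qs = -147.5 + 6.5(p − 10) = -212.5 + 6.5p.
347.5 - p = -212.5 + 6.5p gives buyer price pb = 224/3; sellers receive ps = 224/3 − 10 = 194/3.
New quantity: q = 347.5 − 1(224/3) = 1637/6.
Buyer burden = 224/3 − 66 = 26/3; seller burden = 66 − 194/3 = 4/3.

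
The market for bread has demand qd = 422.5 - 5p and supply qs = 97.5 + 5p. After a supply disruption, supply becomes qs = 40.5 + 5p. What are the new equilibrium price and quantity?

p' = 38.2, q' = 231.5

Original equilibrium: p* = 32.5, q* = 260.
New equilibrium: 422.5 - 5p = 40.5 + 5p, so 382 = 10p and p' = 38.2; q' = 422.5 − 5(38.2) = 231.5.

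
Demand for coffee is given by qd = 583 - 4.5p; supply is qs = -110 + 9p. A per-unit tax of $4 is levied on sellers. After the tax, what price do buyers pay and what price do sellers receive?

Pre-tax equilibrium: p* = 154/3, q* = 352.
Tax on sellers shifts supply to qs = -110 + 9(p − 4) = -146 + 9p.
583 - 4.5p = -146 + 9p gives buyer price pb = 54; sellers receive ps = 54 − 4 = 50.
New quantity: q = 583 − 4.5(54) = 340.

Buyers pay $54, sellers receive $50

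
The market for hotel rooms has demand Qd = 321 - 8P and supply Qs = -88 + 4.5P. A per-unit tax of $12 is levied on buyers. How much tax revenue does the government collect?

Pre-tax equilibrium: P* = 32.72, Q* = 59.24.
Tax on buyers shifts demand to Qd = 321 − 8(P + 12) = 225 - 8P.
225 - 8P = -88 + 4.5P gives seller price Ps = 25.04; buyers pay Pb = 25.04 + 12 = 37.04.
New quantity: Q = 321 − 8(37.04) = 24.68.
Revenue = 12 × 24.68 = 296.16.

Tax revenue = 296.16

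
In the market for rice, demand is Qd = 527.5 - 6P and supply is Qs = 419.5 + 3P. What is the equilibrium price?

P* = 12

Set Qd = Qs: 527.5 - 6P = 419.5 + 3P.
108 = 9P, so P* = 12.
Q* = 527.5 − 6(12) = 455.5.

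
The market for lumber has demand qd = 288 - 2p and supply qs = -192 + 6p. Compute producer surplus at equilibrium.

Equilibrium: 288 - 2p = -192 + 6p gives p* = 60, q* = 168.
Supply starts at p = 32 (where qs = 0).
PS = ½(60 − 32)(168) = 2352.

Producer surplus = 2352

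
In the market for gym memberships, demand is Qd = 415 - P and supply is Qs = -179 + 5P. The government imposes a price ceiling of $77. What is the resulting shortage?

Equilibrium price would be P* = 99, so the ceiling at 77 binds.
At P = 77: Qd = 415 − 1(77) = 338, Qs = -179 + 5(77) = 206.
Shortage = 338 − 206 = 132.

Shortage = 132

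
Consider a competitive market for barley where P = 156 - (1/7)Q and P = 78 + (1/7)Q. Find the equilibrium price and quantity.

Set the two price expressions equal: 156 - (1/7)Q = 78 + (1/7)Q.
78 = (2/7)Q, so Q* = 273.
P* = 156 − (1/7)(273) = 117.

P* = 117, Q* = 273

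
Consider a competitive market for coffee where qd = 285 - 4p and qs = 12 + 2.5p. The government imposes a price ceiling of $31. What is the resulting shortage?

Equilibrium price would be p* = 42, so the ceiling at 31 binds.
At p = 31: qd = 285 − 4(31) = 161, qs = 12 + 2.5(31) = 89.5.
Shortage = 161 − 89.5 = 71.5.

Shortage = 71.5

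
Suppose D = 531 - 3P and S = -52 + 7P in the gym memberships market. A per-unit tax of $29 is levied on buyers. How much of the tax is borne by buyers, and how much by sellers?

Pre-tax equilibrium: P* = 58.3, Q* = 356.1.
Tax on buyers shifts demand to D = 531 − 3(P + 29) = 444 - 3P.
444 - 3P = -52 + 7P gives seller price Ps = 49.6; buyers pay Pb = 49.6 + 29 = 78.6.
New quantity: Q = 531 − 3(78.6) = 295.2.
Buyer burden = 78.6 − 58.3 = 20.3; seller burden = 58.3 − 49.6 = 8.7.

Buyers bear $20.3, sellers bear $8.7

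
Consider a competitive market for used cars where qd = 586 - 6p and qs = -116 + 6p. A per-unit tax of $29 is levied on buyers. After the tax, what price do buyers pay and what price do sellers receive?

Pre-tax equilibrium: p* = 58.5, q* = 235.
Tax on buyers shifts demand to qd = 586 − 6(p + 29) = 412 - 6p.
412 - 6p = -116 + 6p gives seller price ps = 44; buyers pay pb = 44 + 29 = 73.
New quantity: q = 586 − 6(73) = 148.

Buyers pay $73, sellers receive $44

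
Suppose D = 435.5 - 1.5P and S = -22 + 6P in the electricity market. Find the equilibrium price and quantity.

Set D = S: 435.5 - 1.5P = -22 + 6P.
457.5 = 7.5P, so P* = 61.
Q* = 435.5 − 1.5(61) = 344.

P* = 61, Q* = 344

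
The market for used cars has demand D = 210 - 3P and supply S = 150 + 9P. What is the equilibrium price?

P* = 5

Set D = S: 210 - 3P = 150 + 9P.
60 = 12P, so P* = 5.
Q* = 210 − 3(5) = 195.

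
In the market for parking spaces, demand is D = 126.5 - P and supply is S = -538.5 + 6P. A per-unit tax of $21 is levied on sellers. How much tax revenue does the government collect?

Pre-tax equilibrium: P* = 95, Q* = 31.5.
Tax on sellers shifts supply to S = -538.5 + 6(P − 21) = -664.5 + 6P.
126.5 - P = -664.5 + 6P gives buyer price Pb = 113; sellers receive Ps = 113 − 21 = 92.
New quantity: Q = 126.5 − 1(113) = 13.5.
Revenue = 21 × 13.5 = 283.5.

Tax revenue = 283.5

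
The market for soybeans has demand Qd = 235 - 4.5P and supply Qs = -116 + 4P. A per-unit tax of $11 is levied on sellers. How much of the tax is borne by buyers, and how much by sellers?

Buyers bear 88/17, sellers bear 99/17

Pre-tax equilibrium: P* = 702/17, Q* = 836/17.
Tax on sellers shifts supply to Qs = -116 + 4(P − 11) = -160 + 4P.
235 - 4.5P = -160 + 4P gives buyer price Pb = 790/17; sellers receive Ps = 790/17 − 11 = 603/17.
New quantity: Q = 235 − 4.5(790/17) = 440/17.
Buyer burden = 790/17 − 702/17 = 88/17; seller burden = 702/17 − 603/17 = 99/17.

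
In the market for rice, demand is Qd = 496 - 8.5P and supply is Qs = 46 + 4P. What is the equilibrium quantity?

Q* = 190

Set Qd = Qs: 496 - 8.5P = 46 + 4P.
450 = 12.5P, so P* = 36.
Q* = 496 − 8.5(36) = 190.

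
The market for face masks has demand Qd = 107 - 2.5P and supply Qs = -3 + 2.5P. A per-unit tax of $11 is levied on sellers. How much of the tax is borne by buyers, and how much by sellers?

Pre-tax equilibrium: P* = 22, Q* = 52.
Tax on sellers shifts supply to Qs = -3 + 2.5(P − 11) = -30.5 + 2.5P.
107 - 2.5P = -30.5 + 2.5P gives buyer price Pb = 27.5; sellers receive Ps = 27.5 − 11 = 16.5.
New quantity: Q = 107 − 2.5(27.5) = 38.25.
Buyer burden = 27.5 − 22 = 5.5; seller burden = 22 − 16.5 = 5.5.

Buyers bear $5.5, sellers bear $5.5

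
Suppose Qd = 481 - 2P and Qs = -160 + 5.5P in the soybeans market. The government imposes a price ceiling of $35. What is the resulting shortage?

Shortage = 378.5

Equilibrium price would be P* = 1282/15, so the ceiling at 35 binds.
At P = 35: Qd = 481 − 2(35) = 411, Qs = -160 + 5.5(35) = 32.5.
Shortage = 411 − 32.5 = 378.5.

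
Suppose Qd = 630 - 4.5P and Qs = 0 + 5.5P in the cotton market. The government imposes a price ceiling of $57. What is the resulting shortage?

Equilibrium price would be P* = 63, so the ceiling at 57 binds.
At P = 57: Qd = 630 − 4.5(57) = 373.5, Qs = 0 + 5.5(57) = 313.5.
Shortage = 373.5 − 313.5 = 60.

Shortage = 60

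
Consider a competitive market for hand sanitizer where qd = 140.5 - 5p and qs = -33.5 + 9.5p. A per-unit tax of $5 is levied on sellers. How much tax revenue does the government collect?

Pre-tax equilibrium: p* = 12, q* = 80.5.
Tax on sellers shifts supply to qs = -33.5 + 9.5(p − 5) = -81 + 9.5p.
140.5 - 5p = -81 + 9.5p gives buyer price pb = 443/29; sellers receive ps = 443/29 − 5 = 298/29.
New quantity: q = 140.5 − 5(443/29) = 3719/58.
Revenue = 5 × 3719/58 = 18595/58.

Tax revenue = 18595/58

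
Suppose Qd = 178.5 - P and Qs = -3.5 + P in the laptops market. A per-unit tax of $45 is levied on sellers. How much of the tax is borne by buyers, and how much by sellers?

Buyers bear $22.5, sellers bear $22.5

Pre-tax equilibrium: P* = 91, Q* = 87.5.
Tax on sellers shifts supply to Qs = -3.5 + 1(P − 45) = -48.5 + P.
178.5 - P = -48.5 + P gives buyer price Pb = 113.5; sellers receive Ps = 113.5 − 45 = 68.5.
New quantity: Q = 178.5 − 1(113.5) = 65.
Buyer burden = 113.5 − 91 = 22.5; seller burden = 91 − 68.5 = 22.5.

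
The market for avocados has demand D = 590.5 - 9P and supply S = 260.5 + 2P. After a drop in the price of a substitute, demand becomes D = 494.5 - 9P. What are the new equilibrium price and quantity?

Original equilibrium: P* = 30, Q* = 320.5.
New equilibrium: 494.5 - 9P = 260.5 + 2P, so 234 = 11P and P' = 234/11; Q' = 494.5 − 9(234/11) = 6667/22.

P' = 234/11, Q' = 6667/22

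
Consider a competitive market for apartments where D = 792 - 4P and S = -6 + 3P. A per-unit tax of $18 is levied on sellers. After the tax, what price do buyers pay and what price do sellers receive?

Pre-tax equilibrium: P* = 114, Q* = 336.
Tax on sellers shifts supply to S = -6 + 3(P − 18) = -60 + 3P.
792 - 4P = -60 + 3P gives buyer price Pb = 852/7; sellers receive Ps = 852/7 − 18 = 726/7.
New quantity: Q = 792 − 4(852/7) = 2136/7.

Buyers pay 852/7, sellers receive 726/7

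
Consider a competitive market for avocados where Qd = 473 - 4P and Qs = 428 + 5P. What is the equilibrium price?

Set Qd = Qs: 473 - 4P = 428 + 5P.
45 = 9P, so P* = 5.
Q* = 473 − 4(5) = 453.

P* = 5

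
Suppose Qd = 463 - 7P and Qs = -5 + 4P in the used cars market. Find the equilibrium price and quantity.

P* = 468/11, Q* = 1817/11

Set Qd = Qs: 463 - 7P = -5 + 4P.
468 = 11P, so P* = 468/11.
Q* = 463 − 7(468/11) = 1817/11.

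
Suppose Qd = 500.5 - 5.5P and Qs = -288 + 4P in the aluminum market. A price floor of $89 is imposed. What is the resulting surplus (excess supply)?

Equilibrium price would be P* = 83, so the floor at 89 binds.
At P = 89: Qd = 11, Qs = 68.
Surplus = 68 − 11 = 57.

Surplus = 57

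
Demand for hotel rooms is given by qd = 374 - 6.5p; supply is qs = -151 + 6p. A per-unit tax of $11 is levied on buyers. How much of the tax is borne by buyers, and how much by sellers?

Pre-tax equilibrium: p* = 42, q* = 101.
Tax on buyers shifts demand to qd = 374 − 6.5(p + 11) = 302.5 - 6.5p.
302.5 - 6.5p = -151 + 6p gives seller price ps = 36.28; buyers pay pb = 36.28 + 11 = 47.28.
New quantity: q = 374 − 6.5(47.28) = 66.68.
Buyer burden = 47.28 − 42 = 5.28; seller burden = 42 − 36.28 = 5.72.

Buyers bear $5.28, sellers bear $5.72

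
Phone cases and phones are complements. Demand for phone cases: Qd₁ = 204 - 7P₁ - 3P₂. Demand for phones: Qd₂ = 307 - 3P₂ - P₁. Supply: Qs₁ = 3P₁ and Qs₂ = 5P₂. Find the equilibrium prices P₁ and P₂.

P₁ = 711/77, P₂ = 2866/77

Market 1: 204 - 7P₁ - 3P₂ = 3P₁ → 10P₁ + 3P₂ = 204.
Market 2: 8P₂ + P₁ = 307.
Eliminating P₂: 8×(1) − 3×(2) gives 77P₁ = 711, so P₁ = 711/77.
Back-substitute into (2): P₂ = (307 − 1×711/77) / 8 = 2866/77.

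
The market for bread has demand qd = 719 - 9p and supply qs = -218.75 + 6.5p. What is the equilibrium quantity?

q* = 174.5

Set qd = qs: 719 - 9p = -218.75 + 6.5p.
937.75 = 15.5p, so p* = 60.5.
q* = 719 − 9(60.5) = 174.5.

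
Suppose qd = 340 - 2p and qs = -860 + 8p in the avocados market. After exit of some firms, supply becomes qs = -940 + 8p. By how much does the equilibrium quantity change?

Δq = -16

Original equilibrium: p* = 120, q* = 100.
New equilibrium: 340 - 2p = -940 + 8p, so 1280 = 10p and p' = 128; q' = 340 − 2(128) = 84.
Change in quantity: 84 − 100 = -16.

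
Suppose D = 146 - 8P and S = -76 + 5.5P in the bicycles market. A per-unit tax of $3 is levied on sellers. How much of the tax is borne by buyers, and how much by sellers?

Pre-tax equilibrium: P* = 148/9, Q* = 130/9.
Tax on sellers shifts supply to S = -76 + 5.5(P − 3) = -92.5 + 5.5P.
146 - 8P = -92.5 + 5.5P gives buyer price Pb = 53/3; sellers receive Ps = 53/3 − 3 = 44/3.
New quantity: Q = 146 − 8(53/3) = 14/3.
Buyer burden = 53/3 − 148/9 = 11/9; seller burden = 148/9 − 44/3 = 16/9.

Buyers bear 11/9, sellers bear 16/9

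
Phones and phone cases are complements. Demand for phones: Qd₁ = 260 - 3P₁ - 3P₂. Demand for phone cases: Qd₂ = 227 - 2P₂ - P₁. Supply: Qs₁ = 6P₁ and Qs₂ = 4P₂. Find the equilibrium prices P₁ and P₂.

P₁ = 293/17, P₂ = 1783/51

Market 1: 260 - 3P₁ - 3P₂ = 6P₁ → 9P₁ + 3P₂ = 260.
Market 2: 6P₂ + P₁ = 227.
Eliminating P₂: 6×(1) − 3×(2) gives 51P₁ = 879, so P₁ = 293/17.
Back-substitute into (2): P₂ = (227 − 1×293/17) / 6 = 1783/51.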